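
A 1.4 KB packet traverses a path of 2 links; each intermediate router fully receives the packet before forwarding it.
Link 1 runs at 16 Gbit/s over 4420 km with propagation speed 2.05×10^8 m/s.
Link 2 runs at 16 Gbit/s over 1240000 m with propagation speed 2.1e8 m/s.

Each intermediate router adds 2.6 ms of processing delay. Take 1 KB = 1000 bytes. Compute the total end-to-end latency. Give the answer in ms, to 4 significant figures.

30.07 ms

L = 11200 bits.
Transmission delay per hop = L/R = 11200/16000000000 = 0.0007 ms; 2 hops → 0.0014 ms.
Propagation delays (d/s per hop): 21.561, 5.90476 ms; sum = 27.4657 ms.
Processing at 1 router(s): 1 × 2.6 ms = 2.6 ms.
End-to-end = 30.07 ms.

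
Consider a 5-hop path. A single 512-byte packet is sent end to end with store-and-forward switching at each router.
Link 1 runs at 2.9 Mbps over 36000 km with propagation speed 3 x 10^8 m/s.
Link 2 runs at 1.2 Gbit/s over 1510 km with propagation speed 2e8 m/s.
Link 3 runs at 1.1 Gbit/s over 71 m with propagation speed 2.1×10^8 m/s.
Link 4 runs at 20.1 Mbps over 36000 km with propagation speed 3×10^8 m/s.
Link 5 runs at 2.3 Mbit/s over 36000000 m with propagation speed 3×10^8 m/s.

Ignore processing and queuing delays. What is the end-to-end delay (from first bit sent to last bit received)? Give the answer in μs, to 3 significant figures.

L = 512 × 8 = 4096 bits.
Transmission delays (L/R per hop): 1412.41, 3.41333, 3.72364, 203.781, 1780.87 μs; sum = 3404.2 μs.
Propagation delays (d/s per hop): 120000, 7550, 0.338095, 120000, 120000 μs; sum = 367550 μs.
End-to-end = 371000 μs.

371000 μs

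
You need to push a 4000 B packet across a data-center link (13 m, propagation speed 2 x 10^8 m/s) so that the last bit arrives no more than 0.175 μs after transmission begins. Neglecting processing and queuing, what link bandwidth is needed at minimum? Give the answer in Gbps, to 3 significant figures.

291 Gbps

L = 32000 bits.
Propagation delay = 13 / 200000000 = 0.065 μs.
Transmission budget = 0.175 − 0.065 = 0.11 μs.
R ≥ L / t_tx = 32000 bits / 1.1e-07 s = 291 Gbps.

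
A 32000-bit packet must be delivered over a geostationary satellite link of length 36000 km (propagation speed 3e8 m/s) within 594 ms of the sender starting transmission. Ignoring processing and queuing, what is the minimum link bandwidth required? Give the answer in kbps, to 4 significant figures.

67.51 kbps

Propagation delay = 36000000 / 300000000 = 120 ms.
Transmission budget = 594 − 120 = 474 ms.
R ≥ L / t_tx = 32000 bits / 0.474 s = 67.51 kbps.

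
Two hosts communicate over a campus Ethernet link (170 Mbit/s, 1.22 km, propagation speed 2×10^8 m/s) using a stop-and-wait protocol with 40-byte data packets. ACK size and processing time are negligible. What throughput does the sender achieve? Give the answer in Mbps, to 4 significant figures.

t_tx = L/R = 320/170000000 = 1.88235e-06 s.
t_prop = 1220/200000000 = 6.1e-06 s; RTT = 1.22e-05 s.
Cycle = t_tx + RTT = 1.40824e-05 s.
Throughput = L / cycle = 320 / 1.40824e-05 = 22.72 Mbps.

22.72 Mbps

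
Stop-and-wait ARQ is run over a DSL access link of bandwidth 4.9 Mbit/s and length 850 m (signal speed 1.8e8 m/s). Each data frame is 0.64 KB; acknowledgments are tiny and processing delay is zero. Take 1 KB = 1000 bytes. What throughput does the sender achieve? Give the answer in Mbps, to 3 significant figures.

t_tx = L/R = 5120/4900000 = 0.0010449 s.
t_prop = 850/180000000 = 4.72222e-06 s; RTT = 9.44444e-06 s.
Cycle = t_tx + RTT = 0.00105434 s.
Throughput = L / cycle = 5120 / 0.00105434 = 4.86 Mbps.

4.86 Mbps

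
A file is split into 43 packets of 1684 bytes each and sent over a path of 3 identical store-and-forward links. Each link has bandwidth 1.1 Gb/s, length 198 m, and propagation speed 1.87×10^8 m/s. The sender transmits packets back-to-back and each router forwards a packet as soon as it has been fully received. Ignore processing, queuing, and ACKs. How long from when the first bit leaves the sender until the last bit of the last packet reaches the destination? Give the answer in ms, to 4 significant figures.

0.5543 ms

Per-hop transmission t_tx = L/R = 13472/1100000000 = 0.0122473 ms.
Per-hop propagation t_prop = 198/187000000 = 0.00105882 ms.
Pipeline fill: first packet needs 3·t_tx to clear all hops; remaining 42 packets each add one t_tx.
Total = (3+43-1)·t_tx + 3·t_prop = 45·0.0122473 + 3·0.00105882 = 0.5543 ms.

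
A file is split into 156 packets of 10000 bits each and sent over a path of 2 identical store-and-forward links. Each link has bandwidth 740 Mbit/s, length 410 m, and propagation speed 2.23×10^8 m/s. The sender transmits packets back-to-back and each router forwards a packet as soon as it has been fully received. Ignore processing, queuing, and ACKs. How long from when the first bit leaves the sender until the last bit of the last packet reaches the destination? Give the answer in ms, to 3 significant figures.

Per-hop transmission t_tx = L/R = 10000/740000000 = 0.0135135 ms.
Per-hop propagation t_prop = 410/223000000 = 0.00183857 ms.
Pipeline fill: first packet needs 2·t_tx to clear all hops; remaining 155 packets each add one t_tx.
Total = (2+156-1)·t_tx + 2·t_prop = 157·0.0135135 + 2·0.00183857 = 2.13 ms.

2.13 ms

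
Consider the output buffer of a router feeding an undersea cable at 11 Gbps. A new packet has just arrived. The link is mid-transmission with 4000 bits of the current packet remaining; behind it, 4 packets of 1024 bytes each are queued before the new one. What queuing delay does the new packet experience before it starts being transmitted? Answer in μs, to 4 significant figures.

3.343 μs

Each queued packet: L/R = 8192/11000000000 = 0.744727 μs.
4 queued → 2.97891 μs.
Plus remaining 4000 bits of current packet: 0.363636 μs.
Queuing delay = 3.343 μs.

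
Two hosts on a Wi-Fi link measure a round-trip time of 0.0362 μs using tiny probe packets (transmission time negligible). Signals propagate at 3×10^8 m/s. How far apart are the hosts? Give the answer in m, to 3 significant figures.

One-way propagation = RTT/2 = 0.0181 μs.
d = s × t = 300000000 × 1.81e-08 = 5.43 m.

5.43 m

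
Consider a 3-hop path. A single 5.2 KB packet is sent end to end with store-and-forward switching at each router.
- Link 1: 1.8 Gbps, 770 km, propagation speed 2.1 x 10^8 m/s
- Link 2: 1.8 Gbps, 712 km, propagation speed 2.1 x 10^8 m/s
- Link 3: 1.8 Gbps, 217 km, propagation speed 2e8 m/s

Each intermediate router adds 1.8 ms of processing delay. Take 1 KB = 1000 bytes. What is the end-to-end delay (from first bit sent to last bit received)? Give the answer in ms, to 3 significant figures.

11.8 ms

L = 41600 bits.
Transmission delay per hop = L/R = 41600/1800000000 = 0.0231111 ms; 3 hops → 0.0693333 ms.
Propagation delays (d/s per hop): 3.66667, 3.39048, 1.085 ms; sum = 8.14214 ms.
Processing at 2 router(s): 2 × 1.8 ms = 3.6 ms.
End-to-end = 11.8 ms.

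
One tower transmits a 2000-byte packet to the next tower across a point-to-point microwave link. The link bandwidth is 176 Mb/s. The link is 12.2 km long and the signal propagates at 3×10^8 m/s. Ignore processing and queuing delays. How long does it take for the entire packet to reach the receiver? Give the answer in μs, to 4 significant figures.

L = 2000 × 8 = 16000 bits.
Transmission delay = L/R = 16000 / 176000000 = 90.9091 μs.
Propagation delay = d/s = 12200 m / 300000000 m/s = 40.6667 μs.
Total = 131.6 μs.

131.6 μs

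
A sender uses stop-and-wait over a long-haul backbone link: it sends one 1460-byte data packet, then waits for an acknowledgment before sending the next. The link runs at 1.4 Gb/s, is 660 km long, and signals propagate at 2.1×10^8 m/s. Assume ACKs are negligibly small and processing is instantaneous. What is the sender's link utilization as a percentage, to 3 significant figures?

t_tx = L/R = 11680/1400000000 = 8.34286e-06 s.
t_prop = 660000/210000000 = 0.00314286 s; RTT = 0.00628571 s.
Cycle = t_tx + RTT = 0.00629406 s.
Utilization = t_tx / cycle = 8.34286e-06/0.00629406 = 0.133 %.

0.133 %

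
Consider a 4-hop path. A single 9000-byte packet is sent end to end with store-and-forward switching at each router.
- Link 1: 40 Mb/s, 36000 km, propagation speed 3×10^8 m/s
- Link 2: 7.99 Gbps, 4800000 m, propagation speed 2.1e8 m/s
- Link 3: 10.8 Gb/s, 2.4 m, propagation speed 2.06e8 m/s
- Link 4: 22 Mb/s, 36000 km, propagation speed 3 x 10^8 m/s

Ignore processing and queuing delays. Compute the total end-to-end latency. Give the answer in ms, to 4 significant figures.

L = 9000 × 8 = 72000 bits.
Transmission delays (L/R per hop): 1.8, 0.00901126, 0.00666667, 3.27273 ms; sum = 5.08841 ms.
Propagation delays (d/s per hop): 120, 22.8571, 1.16505e-05, 120 ms; sum = 262.857 ms.
End-to-end = 267.9 ms.

267.9 ms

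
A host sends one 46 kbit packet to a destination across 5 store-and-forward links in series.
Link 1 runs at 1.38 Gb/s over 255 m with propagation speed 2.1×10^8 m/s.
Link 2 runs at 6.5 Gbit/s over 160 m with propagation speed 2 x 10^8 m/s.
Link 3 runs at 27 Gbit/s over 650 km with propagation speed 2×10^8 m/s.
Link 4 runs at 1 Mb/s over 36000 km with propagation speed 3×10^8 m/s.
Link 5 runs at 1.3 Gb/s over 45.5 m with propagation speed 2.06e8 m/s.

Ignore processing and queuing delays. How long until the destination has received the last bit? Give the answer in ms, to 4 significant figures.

169.3 ms

L = 46000 bits.
Transmission delays (L/R per hop): 0.0333333, 0.00707692, 0.0017037, 46, 0.0353846 ms; sum = 46.0775 ms.
Propagation delays (d/s per hop): 0.00121429, 0.0008, 3.25, 120, 0.000220874 ms; sum = 123.252 ms.
End-to-end = 169.3 ms.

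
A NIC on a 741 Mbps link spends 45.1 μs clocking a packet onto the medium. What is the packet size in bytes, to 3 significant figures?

L = R × t_tx = 741000000 b/s × 4.51e-05 s = 33419.1 bits.
In bytes: 33419.1 / 8 = 4180 bytes.

4180 bytes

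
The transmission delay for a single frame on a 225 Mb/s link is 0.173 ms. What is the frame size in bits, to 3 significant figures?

L = R × t_tx = 225000000 b/s × 0.000173 s = 38925 bits.

38900 bits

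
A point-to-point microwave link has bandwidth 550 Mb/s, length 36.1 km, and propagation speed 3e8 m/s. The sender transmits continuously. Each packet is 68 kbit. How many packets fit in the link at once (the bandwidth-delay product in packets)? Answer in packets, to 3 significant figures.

0.973 packets

Propagation delay = 36100 / 300000000 = 0.000120333 s.
BDP = R × t_prop = 550000000 × 0.000120333 = 66183.3 bits.
In packets of 68000 bits: 0.973 packets.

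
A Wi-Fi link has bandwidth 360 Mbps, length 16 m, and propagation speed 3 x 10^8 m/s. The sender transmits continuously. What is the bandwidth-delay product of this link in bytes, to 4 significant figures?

Propagation delay = 16 / 300000000 = 5.33333e-08 s.
BDP = R × t_prop = 360000000 × 5.33333e-08 = 19.2 bits.
In bytes: 19.2/8 = 2.400 bytes.

2.400 bytes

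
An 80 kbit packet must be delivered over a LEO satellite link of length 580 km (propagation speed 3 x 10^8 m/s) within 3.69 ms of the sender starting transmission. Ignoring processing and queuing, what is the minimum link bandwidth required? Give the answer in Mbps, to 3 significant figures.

45.5 Mbps

Propagation delay = 580000 / 300000000 = 1.93333 ms.
Transmission budget = 3.69 − 1.93333 = 1.75667 ms.
R ≥ L / t_tx = 80000 bits / 0.00175667 s = 45.5 Mbps.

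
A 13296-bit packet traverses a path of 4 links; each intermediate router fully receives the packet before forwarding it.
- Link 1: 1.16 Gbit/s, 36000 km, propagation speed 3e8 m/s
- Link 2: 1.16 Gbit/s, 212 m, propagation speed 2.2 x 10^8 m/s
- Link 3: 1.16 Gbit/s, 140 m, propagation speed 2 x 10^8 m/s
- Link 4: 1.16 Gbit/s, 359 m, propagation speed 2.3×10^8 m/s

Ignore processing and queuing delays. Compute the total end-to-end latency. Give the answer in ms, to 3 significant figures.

120 ms

Transmission delay per hop = L/R = 13296/1160000000 = 0.0114621 ms; 4 hops → 0.0458483 ms.
Propagation delays (d/s per hop): 120, 0.000963636, 0.0007, 0.00156087 ms; sum = 120.003 ms.
End-to-end = 120 ms.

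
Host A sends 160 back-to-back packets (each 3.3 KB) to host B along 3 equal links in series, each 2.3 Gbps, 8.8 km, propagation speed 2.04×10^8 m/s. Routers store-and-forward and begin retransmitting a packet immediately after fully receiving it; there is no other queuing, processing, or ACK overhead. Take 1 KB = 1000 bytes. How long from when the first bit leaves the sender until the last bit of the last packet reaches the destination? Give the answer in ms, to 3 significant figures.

1.99 ms

Per-hop transmission t_tx = L/R = 26400/2300000000 = 0.0114783 ms.
Per-hop propagation t_prop = 8800/204000000 = 0.0431373 ms.
Pipeline fill: first packet needs 3·t_tx to clear all hops; remaining 159 packets each add one t_tx.
Total = (3+160-1)·t_tx + 3·t_prop = 162·0.0114783 + 3·0.0431373 = 1.99 ms.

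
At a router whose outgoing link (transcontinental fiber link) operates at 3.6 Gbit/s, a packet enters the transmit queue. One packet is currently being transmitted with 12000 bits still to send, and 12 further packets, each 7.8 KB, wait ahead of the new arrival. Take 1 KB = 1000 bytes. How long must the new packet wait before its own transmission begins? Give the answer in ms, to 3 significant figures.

0.211 ms

Each queued packet: L/R = 62400/3600000000 = 0.0173333 ms.
12 queued → 0.208 ms.
Plus remaining 12000 bits of current packet: 0.00333333 ms.
Queuing delay = 0.211 ms.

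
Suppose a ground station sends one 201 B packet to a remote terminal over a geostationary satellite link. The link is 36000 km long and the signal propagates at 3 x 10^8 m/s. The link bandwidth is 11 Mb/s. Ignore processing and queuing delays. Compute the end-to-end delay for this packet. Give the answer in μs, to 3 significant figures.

L = 201 × 8 = 1608 bits.
Transmission delay = L/R = 1608 / 11000000 = 146.182 μs.
Propagation delay = d/s = 36000000 m / 300000000 m/s = 120000 μs.
Total = 120000 μs.

120000 μs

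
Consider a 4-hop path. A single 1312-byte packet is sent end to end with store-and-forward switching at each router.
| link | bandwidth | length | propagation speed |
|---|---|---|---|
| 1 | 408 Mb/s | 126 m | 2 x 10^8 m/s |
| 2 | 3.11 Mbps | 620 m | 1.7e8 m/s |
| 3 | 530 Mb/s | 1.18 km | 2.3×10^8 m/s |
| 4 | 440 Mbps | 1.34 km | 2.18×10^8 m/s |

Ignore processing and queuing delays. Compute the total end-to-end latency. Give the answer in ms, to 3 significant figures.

L = 1312 × 8 = 10496 bits.
Transmission delays (L/R per hop): 0.0257255, 3.37492, 0.0198038, 0.0238545 ms; sum = 3.4443 ms.
Propagation delays (d/s per hop): 0.00063, 0.00364706, 0.00513043, 0.00614679 ms; sum = 0.0155543 ms.
End-to-end = 3.46 ms.

3.46 ms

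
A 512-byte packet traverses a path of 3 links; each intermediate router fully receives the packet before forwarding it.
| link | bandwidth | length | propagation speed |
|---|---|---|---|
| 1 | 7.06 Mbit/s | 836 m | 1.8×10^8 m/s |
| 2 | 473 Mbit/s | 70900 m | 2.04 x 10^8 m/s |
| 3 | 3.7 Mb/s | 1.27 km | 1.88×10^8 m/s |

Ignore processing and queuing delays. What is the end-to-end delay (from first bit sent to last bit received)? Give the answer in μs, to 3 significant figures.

L = 512 × 8 = 4096 bits.
Transmission delays (L/R per hop): 580.17, 8.65962, 1107.03 μs; sum = 1695.86 μs.
Propagation delays (d/s per hop): 4.64444, 347.549, 6.75532 μs; sum = 358.949 μs.
End-to-end = 2050 μs.

2050 μs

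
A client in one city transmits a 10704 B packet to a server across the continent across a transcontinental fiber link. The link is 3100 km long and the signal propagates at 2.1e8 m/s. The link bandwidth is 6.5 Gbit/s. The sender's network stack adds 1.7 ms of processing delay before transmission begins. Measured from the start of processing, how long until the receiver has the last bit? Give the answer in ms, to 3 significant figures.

16.5 ms

L = 10704 × 8 = 85632 bits.
Transmission delay = L/R = 85632 / 6500000000 = 0.0131742 ms.
Propagation delay = d/s = 3100000 m / 210000000 m/s = 14.7619 ms.
Plus processing delay 1.7 ms = 1.7 ms.
Total = 16.5 ms.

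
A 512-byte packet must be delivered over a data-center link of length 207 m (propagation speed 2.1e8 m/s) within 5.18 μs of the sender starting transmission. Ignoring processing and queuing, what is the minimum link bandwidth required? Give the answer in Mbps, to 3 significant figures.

L = 4096 bits.
Propagation delay = 207 / 210000000 = 0.985714 μs.
Transmission budget = 5.18 − 0.985714 = 4.19429 μs.
R ≥ L / t_tx = 4096 bits / 4.19429e-06 s = 977 Mbps.

977 Mbps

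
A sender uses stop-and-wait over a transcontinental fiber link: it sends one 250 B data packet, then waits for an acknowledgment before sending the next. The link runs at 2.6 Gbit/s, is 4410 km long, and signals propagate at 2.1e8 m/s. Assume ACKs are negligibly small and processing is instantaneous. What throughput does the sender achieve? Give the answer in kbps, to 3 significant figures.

t_tx = L/R = 2000/2600000000 = 7.69231e-07 s.
t_prop = 4410000/210000000 = 0.021 s; RTT = 0.042 s.
Cycle = t_tx + RTT = 0.0420008 s.
Throughput = L / cycle = 2000 / 0.0420008 = 47.6 kbps.

47.6 kbps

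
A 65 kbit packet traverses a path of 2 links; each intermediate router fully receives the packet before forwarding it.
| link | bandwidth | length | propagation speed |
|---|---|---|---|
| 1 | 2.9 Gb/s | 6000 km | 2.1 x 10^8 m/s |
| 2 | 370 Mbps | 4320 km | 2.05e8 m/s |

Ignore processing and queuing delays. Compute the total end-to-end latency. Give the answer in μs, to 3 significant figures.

49800 μs

L = 65000 bits.
Transmission delays (L/R per hop): 22.4138, 175.676 μs; sum = 198.089 μs.
Propagation delays (d/s per hop): 28571.4, 21073.2 μs; sum = 49644.6 μs.
End-to-end = 49800 μs.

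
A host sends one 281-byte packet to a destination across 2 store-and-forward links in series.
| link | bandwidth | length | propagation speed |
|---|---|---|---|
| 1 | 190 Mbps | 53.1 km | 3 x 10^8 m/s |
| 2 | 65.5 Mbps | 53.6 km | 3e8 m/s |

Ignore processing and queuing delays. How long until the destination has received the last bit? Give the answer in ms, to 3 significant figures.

0.402 ms

L = 281 × 8 = 2248 bits.
Transmission delays (L/R per hop): 0.0118316, 0.0343206 ms; sum = 0.0461522 ms.
Propagation delays (d/s per hop): 0.177, 0.178667 ms; sum = 0.355667 ms.
End-to-end = 0.402 ms.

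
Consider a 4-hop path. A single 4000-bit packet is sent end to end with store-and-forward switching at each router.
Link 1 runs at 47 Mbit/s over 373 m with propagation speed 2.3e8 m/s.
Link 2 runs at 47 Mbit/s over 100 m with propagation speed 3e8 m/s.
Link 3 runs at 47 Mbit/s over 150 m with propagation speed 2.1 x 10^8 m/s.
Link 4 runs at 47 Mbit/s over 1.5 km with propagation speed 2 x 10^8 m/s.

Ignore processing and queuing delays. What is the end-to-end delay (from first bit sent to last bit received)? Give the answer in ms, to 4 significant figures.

Transmission delay per hop = L/R = 4000/47000000 = 0.0851064 ms; 4 hops → 0.340426 ms.
Propagation delays (d/s per hop): 0.00162174, 0.000333333, 0.000714286, 0.0075 ms; sum = 0.0101694 ms.
End-to-end = 0.3506 ms.

0.3506 ms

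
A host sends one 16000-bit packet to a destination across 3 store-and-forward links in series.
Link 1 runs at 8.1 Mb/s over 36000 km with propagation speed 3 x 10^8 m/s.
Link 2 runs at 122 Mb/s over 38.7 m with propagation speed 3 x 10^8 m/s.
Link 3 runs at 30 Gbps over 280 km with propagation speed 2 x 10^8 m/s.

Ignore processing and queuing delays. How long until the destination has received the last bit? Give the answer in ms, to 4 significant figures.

123.5 ms

Transmission delays (L/R per hop): 1.97531, 0.131148, 0.000533333 ms; sum = 2.10699 ms.
Propagation delays (d/s per hop): 120, 0.000129, 1.4 ms; sum = 121.4 ms.
End-to-end = 123.5 ms.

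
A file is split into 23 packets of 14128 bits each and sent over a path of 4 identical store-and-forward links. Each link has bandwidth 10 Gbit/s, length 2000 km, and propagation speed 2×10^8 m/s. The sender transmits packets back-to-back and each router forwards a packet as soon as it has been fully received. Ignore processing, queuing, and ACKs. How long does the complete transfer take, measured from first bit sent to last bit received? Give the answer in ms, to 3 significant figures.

Per-hop transmission t_tx = L/R = 14128/10000000000 = 0.0014128 ms.
Per-hop propagation t_prop = 2000000/200000000 = 10 ms.
Pipeline fill: first packet needs 4·t_tx to clear all hops; remaining 22 packets each add one t_tx.
Total = (4+23-1)·t_tx + 4·t_prop = 26·0.0014128 + 4·10 = 40.0 ms.

40.0 ms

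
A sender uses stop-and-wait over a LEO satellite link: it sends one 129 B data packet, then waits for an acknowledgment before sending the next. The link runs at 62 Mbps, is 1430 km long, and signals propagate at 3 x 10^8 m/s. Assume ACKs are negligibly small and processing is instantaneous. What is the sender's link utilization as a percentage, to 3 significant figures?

0.174 %

t_tx = L/R = 1032/62000000 = 1.66452e-05 s.
t_prop = 1430000/300000000 = 0.00476667 s; RTT = 0.00953333 s.
Cycle = t_tx + RTT = 0.00954998 s.
Utilization = t_tx / cycle = 1.66452e-05/0.00954998 = 0.174 %.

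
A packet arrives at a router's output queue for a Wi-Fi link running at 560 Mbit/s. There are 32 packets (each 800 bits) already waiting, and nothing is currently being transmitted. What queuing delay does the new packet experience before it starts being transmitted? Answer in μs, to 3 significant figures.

45.7 μs

Each queued packet: L/R = 800/560000000 = 1.42857 μs.
32 queued → 45.7143 μs.
Queuing delay = 45.7 μs.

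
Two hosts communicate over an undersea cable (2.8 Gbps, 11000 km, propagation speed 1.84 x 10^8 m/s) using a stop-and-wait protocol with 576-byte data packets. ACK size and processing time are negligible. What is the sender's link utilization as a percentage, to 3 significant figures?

0.00138 %

t_tx = L/R = 4608/2800000000 = 1.64571e-06 s.
t_prop = 11000000/184000000 = 0.0597826 s; RTT = 0.119565 s.
Cycle = t_tx + RTT = 0.119567 s.
Utilization = t_tx / cycle = 1.64571e-06/0.119567 = 0.00138 %.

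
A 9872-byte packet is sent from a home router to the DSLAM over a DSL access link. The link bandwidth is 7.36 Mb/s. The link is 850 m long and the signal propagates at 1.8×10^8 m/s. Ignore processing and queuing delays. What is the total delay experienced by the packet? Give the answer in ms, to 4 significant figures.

L = 9872 × 8 = 78976 bits.
Transmission delay = L/R = 78976 / 7360000 = 10.7304 ms.
Propagation delay = d/s = 850 m / 180000000 m/s = 0.00472222 ms.
Total = 10.74 ms.

10.74 ms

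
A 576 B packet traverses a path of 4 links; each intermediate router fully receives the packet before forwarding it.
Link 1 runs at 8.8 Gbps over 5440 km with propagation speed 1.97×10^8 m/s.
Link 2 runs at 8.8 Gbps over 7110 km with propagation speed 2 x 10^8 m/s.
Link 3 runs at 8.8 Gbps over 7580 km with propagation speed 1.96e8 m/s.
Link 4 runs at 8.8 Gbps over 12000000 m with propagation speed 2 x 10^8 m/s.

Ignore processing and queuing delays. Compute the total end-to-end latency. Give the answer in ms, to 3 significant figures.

162 ms

L = 576 × 8 = 4608 bits.
Transmission delay per hop = L/R = 4608/8800000000 = 0.000523636 ms; 4 hops → 0.00209455 ms.
Propagation delays (d/s per hop): 27.6142, 35.55, 38.6735, 60 ms; sum = 161.838 ms.
End-to-end = 162 ms.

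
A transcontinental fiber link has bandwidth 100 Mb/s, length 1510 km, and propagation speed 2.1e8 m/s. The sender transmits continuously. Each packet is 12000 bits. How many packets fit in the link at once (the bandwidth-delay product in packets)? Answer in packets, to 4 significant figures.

59.92 packets

Propagation delay = 1510000 / 210000000 = 0.00719048 s.
BDP = R × t_prop = 100000000 × 0.00719048 = 719048 bits.
In packets of 12000 bits: 59.92 packets.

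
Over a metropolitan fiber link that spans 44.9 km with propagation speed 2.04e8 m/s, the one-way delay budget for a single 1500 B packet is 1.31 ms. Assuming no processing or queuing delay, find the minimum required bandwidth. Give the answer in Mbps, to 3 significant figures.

L = 12000 bits.
Propagation delay = 44900 / 204000000 = 0.220098 ms.
Transmission budget = 1.31 − 0.220098 = 1.0899 ms.
R ≥ L / t_tx = 12000 bits / 0.0010899 s = 11.0 Mbps.

11.0 Mbps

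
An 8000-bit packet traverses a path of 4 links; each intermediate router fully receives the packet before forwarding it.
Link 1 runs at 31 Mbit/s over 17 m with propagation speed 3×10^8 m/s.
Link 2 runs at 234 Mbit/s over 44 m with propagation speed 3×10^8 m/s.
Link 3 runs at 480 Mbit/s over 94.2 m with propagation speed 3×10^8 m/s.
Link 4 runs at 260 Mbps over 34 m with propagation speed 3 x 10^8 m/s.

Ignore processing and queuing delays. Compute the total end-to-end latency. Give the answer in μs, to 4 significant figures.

Transmission delays (L/R per hop): 258.065, 34.188, 16.6667, 30.7692 μs; sum = 339.688 μs.
Propagation delays (d/s per hop): 0.0566667, 0.146667, 0.314, 0.113333 μs; sum = 0.630667 μs.
End-to-end = 340.3 μs.

340.3 μs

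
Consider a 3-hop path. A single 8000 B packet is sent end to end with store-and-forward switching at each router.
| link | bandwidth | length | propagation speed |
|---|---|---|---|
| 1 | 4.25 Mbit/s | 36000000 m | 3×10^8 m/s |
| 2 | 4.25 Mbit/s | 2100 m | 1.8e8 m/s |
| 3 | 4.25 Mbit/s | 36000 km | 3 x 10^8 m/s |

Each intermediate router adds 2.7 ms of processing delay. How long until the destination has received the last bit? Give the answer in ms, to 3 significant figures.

291 ms

L = 8000 × 8 = 64000 bits.
Transmission delay per hop = L/R = 64000/4250000 = 15.0588 ms; 3 hops → 45.1765 ms.
Propagation delays (d/s per hop): 120, 0.0116667, 120 ms; sum = 240.012 ms.
Processing at 2 router(s): 2 × 2.7 ms = 5.4 ms.
End-to-end = 291 ms.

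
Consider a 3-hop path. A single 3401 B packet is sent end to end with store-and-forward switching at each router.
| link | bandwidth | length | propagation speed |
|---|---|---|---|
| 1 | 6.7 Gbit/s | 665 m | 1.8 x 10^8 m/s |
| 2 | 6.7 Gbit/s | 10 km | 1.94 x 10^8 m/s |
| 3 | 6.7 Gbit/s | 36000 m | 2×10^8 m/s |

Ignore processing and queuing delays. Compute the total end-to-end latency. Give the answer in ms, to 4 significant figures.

0.2474 ms

L = 3401 × 8 = 27208 bits.
Transmission delay per hop = L/R = 27208/6700000000 = 0.0040609 ms; 3 hops → 0.0121827 ms.
Propagation delays (d/s per hop): 0.00369444, 0.0515464, 0.18 ms; sum = 0.235241 ms.
End-to-end = 0.2474 ms.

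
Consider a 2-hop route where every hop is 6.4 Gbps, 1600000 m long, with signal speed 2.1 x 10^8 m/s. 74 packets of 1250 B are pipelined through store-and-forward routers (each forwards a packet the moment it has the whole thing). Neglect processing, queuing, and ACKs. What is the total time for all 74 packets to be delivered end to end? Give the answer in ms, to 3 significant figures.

15.4 ms

Per-hop transmission t_tx = L/R = 10000/6400000000 = 0.0015625 ms.
Per-hop propagation t_prop = 1600000/210000000 = 7.61905 ms.
Pipeline fill: first packet needs 2·t_tx to clear all hops; remaining 73 packets each add one t_tx.
Total = (2+74-1)·t_tx + 2·t_prop = 75·0.0015625 + 2·7.61905 = 15.4 ms.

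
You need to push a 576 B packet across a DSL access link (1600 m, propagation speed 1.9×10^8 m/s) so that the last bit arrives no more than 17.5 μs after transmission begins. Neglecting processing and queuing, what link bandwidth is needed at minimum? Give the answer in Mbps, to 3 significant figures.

L = 4608 bits.
Propagation delay = 1600 / 190000000 = 8.42105 μs.
Transmission budget = 17.5 − 8.42105 = 9.07895 μs.
R ≥ L / t_tx = 4608 bits / 9.07895e-06 s = 508 Mbps.

508 Mbps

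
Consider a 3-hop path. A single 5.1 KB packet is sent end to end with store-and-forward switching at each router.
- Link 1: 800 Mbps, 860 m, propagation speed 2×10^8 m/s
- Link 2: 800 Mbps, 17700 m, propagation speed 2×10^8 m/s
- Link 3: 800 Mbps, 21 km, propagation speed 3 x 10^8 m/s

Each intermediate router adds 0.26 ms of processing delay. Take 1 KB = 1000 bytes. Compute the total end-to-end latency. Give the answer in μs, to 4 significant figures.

835.8 μs

L = 40800 bits.
Transmission delay per hop = L/R = 40800/800000000 = 51 μs; 3 hops → 153 μs.
Propagation delays (d/s per hop): 4.3, 88.5, 70 μs; sum = 162.8 μs.
Processing at 2 router(s): 2 × 0.26 ms = 520 μs.
End-to-end = 835.8 μs.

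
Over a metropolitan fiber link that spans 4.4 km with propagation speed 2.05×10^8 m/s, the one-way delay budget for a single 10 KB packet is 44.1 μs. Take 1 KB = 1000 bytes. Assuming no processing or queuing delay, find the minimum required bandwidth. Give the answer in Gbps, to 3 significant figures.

3.53 Gbps

L = 80000 bits.
Propagation delay = 4400 / 2.05e+08 = 21.4634 μs.
Transmission budget = 44.1 − 21.4634 = 22.6366 μs.
R ≥ L / t_tx = 80000 bits / 2.26366e-05 s = 3.53 Gbps.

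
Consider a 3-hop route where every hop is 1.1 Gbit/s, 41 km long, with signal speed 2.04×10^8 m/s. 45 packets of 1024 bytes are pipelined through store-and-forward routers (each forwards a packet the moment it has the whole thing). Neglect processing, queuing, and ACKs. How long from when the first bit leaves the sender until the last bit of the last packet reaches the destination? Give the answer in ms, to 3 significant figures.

Per-hop transmission t_tx = L/R = 8192/1100000000 = 0.00744727 ms.
Per-hop propagation t_prop = 41000/204000000 = 0.20098 ms.
Pipeline fill: first packet needs 3·t_tx to clear all hops; remaining 44 packets each add one t_tx.
Total = (3+45-1)·t_tx + 3·t_prop = 47·0.00744727 + 3·0.20098 = 0.953 ms.

0.953 ms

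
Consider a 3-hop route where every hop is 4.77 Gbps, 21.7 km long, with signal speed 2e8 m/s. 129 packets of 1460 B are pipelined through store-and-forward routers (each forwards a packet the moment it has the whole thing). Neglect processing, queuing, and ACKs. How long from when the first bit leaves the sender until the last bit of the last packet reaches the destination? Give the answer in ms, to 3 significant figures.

Per-hop transmission t_tx = L/R = 11680/4770000000 = 0.00244864 ms.
Per-hop propagation t_prop = 21700/200000000 = 0.1085 ms.
Pipeline fill: first packet needs 3·t_tx to clear all hops; remaining 128 packets each add one t_tx.
Total = (3+129-1)·t_tx + 3·t_prop = 131·0.00244864 + 3·0.1085 = 0.646 ms.

0.646 ms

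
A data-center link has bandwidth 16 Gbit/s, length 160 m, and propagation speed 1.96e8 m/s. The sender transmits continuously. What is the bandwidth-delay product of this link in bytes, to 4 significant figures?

Propagation delay = 160 / 196000000 = 8.16327e-07 s.
BDP = R × t_prop = 16000000000 × 8.16327e-07 = 13061.2 bits.
In bytes: 13061.2/8 = 1633 bytes.

1633 bytes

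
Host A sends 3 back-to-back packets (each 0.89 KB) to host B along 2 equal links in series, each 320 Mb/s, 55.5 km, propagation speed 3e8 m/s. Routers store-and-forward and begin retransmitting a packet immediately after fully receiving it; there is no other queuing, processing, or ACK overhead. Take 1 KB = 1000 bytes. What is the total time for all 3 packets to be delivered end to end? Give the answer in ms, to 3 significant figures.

Per-hop transmission t_tx = L/R = 7120/320000000 = 0.02225 ms.
Per-hop propagation t_prop = 55500/300000000 = 0.185 ms.
Pipeline fill: first packet needs 2·t_tx to clear all hops; remaining 2 packets each add one t_tx.
Total = (2+3-1)·t_tx + 2·t_prop = 4·0.02225 + 2·0.185 = 0.459 ms.

0.459 ms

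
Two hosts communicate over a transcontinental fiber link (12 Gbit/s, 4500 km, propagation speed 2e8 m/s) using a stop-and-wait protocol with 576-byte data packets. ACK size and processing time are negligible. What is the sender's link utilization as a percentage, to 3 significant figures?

0.000853 %

t_tx = L/R = 4608/12000000000 = 3.84e-07 s.
t_prop = 4500000/200000000 = 0.0225 s; RTT = 0.045 s.
Cycle = t_tx + RTT = 0.0450004 s.
Utilization = t_tx / cycle = 3.84e-07/0.0450004 = 0.000853 %.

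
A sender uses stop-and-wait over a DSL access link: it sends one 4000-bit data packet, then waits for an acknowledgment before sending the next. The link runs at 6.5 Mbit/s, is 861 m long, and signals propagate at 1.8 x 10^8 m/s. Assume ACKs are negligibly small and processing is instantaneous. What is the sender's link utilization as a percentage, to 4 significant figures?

98.47 %

t_tx = L/R = 4000/6500000 = 0.000615385 s.
t_prop = 861/180000000 = 4.78333e-06 s; RTT = 9.56667e-06 s.
Cycle = t_tx + RTT = 0.000624951 s.
Utilization = t_tx / cycle = 0.000615385/0.000624951 = 98.47 %.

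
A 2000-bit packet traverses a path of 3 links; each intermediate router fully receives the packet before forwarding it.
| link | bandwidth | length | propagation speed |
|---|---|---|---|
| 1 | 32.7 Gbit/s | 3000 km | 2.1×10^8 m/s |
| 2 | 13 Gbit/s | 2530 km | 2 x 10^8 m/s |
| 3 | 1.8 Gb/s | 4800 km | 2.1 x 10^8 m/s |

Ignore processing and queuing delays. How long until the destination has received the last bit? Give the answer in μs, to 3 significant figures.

49800 μs

Transmission delays (L/R per hop): 0.0611621, 0.153846, 1.11111 μs; sum = 1.32612 μs.
Propagation delays (d/s per hop): 14285.7, 12650, 22857.1 μs; sum = 49792.9 μs.
End-to-end = 49800 μs.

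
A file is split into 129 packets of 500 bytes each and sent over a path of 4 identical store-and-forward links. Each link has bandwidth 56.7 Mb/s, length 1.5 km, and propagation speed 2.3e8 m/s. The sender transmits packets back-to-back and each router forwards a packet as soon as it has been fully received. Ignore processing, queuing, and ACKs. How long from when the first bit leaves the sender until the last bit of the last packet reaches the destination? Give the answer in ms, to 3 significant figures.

Per-hop transmission t_tx = L/R = 4000/56700000 = 0.0705467 ms.
Per-hop propagation t_prop = 1500/2.3e+08 = 0.00652174 ms.
Pipeline fill: first packet needs 4·t_tx to clear all hops; remaining 128 packets each add one t_tx.
Total = (4+129-1)·t_tx + 4·t_prop = 132·0.0705467 + 4·0.00652174 = 9.34 ms.

9.34 ms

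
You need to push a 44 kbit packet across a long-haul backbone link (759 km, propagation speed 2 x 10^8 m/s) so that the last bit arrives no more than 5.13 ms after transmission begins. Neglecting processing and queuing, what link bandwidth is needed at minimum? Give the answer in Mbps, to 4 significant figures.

32.96 Mbps

Propagation delay = 759000 / 200000000 = 3.795 ms.
Transmission budget = 5.13 − 3.795 = 1.335 ms.
R ≥ L / t_tx = 44000 bits / 0.001335 s = 32.96 Mbps.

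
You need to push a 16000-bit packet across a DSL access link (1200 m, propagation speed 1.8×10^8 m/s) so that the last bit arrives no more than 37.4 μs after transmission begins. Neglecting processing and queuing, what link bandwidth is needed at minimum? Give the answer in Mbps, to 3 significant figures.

521 Mbps

Propagation delay = 1200 / 180000000 = 6.66667 μs.
Transmission budget = 37.4 − 6.66667 = 30.7333 μs.
R ≥ L / t_tx = 16000 bits / 3.07333e-05 s = 521 Mbps.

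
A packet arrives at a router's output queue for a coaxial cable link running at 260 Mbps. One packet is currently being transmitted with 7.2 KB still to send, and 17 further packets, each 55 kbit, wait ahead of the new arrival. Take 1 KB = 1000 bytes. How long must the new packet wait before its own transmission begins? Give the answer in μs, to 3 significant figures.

Each queued packet: L/R = 55000/260000000 = 211.538 μs.
17 queued → 3596.15 μs.
Plus remaining 57600 bits of current packet: 221.538 μs.
Queuing delay = 3820 μs.

3820 μs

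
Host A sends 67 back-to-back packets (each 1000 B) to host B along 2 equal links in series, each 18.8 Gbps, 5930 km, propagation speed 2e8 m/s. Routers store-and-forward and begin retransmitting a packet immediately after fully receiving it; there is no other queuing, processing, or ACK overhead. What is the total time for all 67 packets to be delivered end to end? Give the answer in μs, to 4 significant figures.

59330 μs

Per-hop transmission t_tx = L/R = 8000/18800000000 = 0.425532 μs.
Per-hop propagation t_prop = 5930000/200000000 = 29650 μs.
Pipeline fill: first packet needs 2·t_tx to clear all hops; remaining 66 packets each add one t_tx.
Total = (2+67-1)·t_tx + 2·t_prop = 68·0.425532 + 2·29650 = 59330 μs.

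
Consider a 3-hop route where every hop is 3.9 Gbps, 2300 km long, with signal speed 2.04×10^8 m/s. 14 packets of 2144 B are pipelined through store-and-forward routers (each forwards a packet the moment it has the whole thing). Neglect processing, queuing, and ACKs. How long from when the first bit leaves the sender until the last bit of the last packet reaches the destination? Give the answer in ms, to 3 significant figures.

33.9 ms

Per-hop transmission t_tx = L/R = 17152/3900000000 = 0.00439795 ms.
Per-hop propagation t_prop = 2300000/204000000 = 11.2745 ms.
Pipeline fill: first packet needs 3·t_tx to clear all hops; remaining 13 packets each add one t_tx.
Total = (3+14-1)·t_tx + 3·t_prop = 16·0.00439795 + 3·11.2745 = 33.9 ms.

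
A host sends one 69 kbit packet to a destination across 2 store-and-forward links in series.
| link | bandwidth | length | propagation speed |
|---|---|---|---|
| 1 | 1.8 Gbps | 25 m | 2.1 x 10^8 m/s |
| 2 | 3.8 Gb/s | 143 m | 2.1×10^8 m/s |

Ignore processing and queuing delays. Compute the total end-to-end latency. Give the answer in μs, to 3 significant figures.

57.3 μs

L = 69000 bits.
Transmission delays (L/R per hop): 38.3333, 18.1579 μs; sum = 56.4912 μs.
Propagation delays (d/s per hop): 0.119048, 0.680952 μs; sum = 0.8 μs.
End-to-end = 57.3 μs.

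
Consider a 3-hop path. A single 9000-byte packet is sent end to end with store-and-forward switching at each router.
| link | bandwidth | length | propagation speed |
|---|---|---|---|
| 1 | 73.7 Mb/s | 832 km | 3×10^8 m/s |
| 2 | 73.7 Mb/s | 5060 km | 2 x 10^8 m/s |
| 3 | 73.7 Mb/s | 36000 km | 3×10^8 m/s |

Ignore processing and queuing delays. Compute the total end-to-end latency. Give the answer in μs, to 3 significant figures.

L = 9000 × 8 = 72000 bits.
Transmission delay per hop = L/R = 72000/73700000 = 976.934 μs; 3 hops → 2930.8 μs.
Propagation delays (d/s per hop): 2773.33, 25300, 120000 μs; sum = 148073 μs.
End-to-end = 151000 μs.

151000 μs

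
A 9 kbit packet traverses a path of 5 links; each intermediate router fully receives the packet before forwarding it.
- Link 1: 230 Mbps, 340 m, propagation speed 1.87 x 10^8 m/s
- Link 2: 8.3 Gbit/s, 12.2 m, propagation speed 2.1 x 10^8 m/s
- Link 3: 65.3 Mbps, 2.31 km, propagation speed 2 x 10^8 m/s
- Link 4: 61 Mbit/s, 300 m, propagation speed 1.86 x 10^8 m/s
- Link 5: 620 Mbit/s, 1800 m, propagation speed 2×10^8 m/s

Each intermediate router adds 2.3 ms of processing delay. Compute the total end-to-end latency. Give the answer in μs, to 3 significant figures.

9560 μs

L = 9000 bits.
Transmission delays (L/R per hop): 39.1304, 1.08434, 137.825, 147.541, 14.5161 μs; sum = 340.097 μs.
Propagation delays (d/s per hop): 1.81818, 0.0580952, 11.55, 1.6129, 9 μs; sum = 24.0392 μs.
Processing at 4 router(s): 4 × 2.3 ms = 9200 μs.
End-to-end = 9560 μs.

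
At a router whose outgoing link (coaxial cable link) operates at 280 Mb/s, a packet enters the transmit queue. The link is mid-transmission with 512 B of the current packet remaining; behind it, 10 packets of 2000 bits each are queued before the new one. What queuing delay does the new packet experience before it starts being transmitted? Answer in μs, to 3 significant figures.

Each queued packet: L/R = 2000/280000000 = 7.14286 μs.
10 queued → 71.4286 μs.
Plus remaining 4096 bits of current packet: 14.6286 μs.
Queuing delay = 86.1 μs.

86.1 μs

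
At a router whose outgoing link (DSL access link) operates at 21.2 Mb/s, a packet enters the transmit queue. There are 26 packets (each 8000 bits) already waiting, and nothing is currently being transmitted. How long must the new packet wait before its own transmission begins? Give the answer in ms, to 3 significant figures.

9.81 ms

Each queued packet: L/R = 8000/21200000 = 0.377358 ms.
26 queued → 9.81132 ms.
Queuing delay = 9.81 ms.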